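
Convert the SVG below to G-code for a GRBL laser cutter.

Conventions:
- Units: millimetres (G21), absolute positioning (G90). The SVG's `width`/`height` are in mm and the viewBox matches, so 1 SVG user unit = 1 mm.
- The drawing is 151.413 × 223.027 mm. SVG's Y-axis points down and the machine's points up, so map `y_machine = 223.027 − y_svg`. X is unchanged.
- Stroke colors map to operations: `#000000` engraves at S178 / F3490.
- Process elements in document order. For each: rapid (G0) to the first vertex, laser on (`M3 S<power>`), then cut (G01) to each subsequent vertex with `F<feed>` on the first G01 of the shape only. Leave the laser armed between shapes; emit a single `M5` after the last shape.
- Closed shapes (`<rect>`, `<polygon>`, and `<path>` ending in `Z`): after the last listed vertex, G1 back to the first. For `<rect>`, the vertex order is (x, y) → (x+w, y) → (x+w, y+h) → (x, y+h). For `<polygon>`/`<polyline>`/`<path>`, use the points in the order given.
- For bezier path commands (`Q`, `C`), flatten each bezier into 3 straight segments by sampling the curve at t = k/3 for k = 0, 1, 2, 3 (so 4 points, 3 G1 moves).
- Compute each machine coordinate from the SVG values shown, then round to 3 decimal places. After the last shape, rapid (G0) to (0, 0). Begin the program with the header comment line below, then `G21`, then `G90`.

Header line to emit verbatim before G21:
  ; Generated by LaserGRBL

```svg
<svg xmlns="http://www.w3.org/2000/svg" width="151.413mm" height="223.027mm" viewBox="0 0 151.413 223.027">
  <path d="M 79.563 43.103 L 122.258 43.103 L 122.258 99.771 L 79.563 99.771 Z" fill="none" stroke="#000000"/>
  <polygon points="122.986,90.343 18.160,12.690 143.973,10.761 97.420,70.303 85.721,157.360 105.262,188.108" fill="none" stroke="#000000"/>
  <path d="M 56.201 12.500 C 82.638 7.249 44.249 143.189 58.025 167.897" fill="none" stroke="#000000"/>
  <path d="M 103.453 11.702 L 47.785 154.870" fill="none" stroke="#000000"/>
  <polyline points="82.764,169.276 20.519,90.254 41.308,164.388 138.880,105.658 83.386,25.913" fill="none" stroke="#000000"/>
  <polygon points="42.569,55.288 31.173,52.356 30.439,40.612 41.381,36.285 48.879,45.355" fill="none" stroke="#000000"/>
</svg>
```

; Generated by LaserGRBL
G21
G90
G0 X79.563 Y179.924
M3 S178
G01 X122.258 Y179.924 F3490
G01 X122.258 Y123.256
G01 X79.563 Y123.256
G01 X79.563 Y179.924
G0 X122.986 Y132.684
M3 S178
G01 X18.160 Y210.337 F3490
G01 X143.973 Y212.266
G01 X97.420 Y152.724
G01 X85.721 Y65.667
G01 X105.262 Y34.919
G01 X122.986 Y132.684
G0 X56.201 Y210.527
M3 S178
G01 X65.362 Y178.063 F3490
G01 X57.304 Y107.566
G01 X58.025 Y55.130
G0 X103.453 Y211.325
M3 S178
G01 X47.785 Y68.157 F3490
G0 X82.764 Y53.751
M3 S178
G01 X20.519 Y132.773 F3490
G01 X41.308 Y58.639
G01 X138.880 Y117.369
G01 X83.386 Y197.114
G0 X42.569 Y167.739
M3 S178
G01 X31.173 Y170.671 F3490
G01 X30.439 Y182.415
G01 X41.381 Y186.742
G01 X48.879 Y177.672
G01 X42.569 Y167.739
M5
G0 X0.000 Y0.000

viewBox `0 0 151.413 223.027` with mm width/height → 1 unit = 1 mm. Flip: y_m = 223.027 − y_svg.

**Shape 1** — `<path>` rectangle, stroke `#000000` → engrave (S178, F3490). Machine vertices: (79.563,179.924) → (122.258,179.924) → (122.258,123.256) → (79.563,123.256) → (79.563,179.924). Closed: final G1 returns to the first vertex.

**Shape 2** — `<polygon>` closed polygon, stroke `#000000` → engrave (S178, F3490). Machine vertices: (122.986,132.684) → (18.160,210.337) → (143.973,212.266) → (97.420,152.724) → (85.721,65.667) → (105.262,34.919) → (122.986,132.684). Closed: final G1 returns to the first vertex.

**Shape 3** — `<path>` cubic bezier, stroke `#000000` → engrave (S178, F3490). Control points (SVG): P0=(56.201,12.500), P1=(82.638,7.249), P2=(44.249,143.189), P3=(58.025,167.897); sampled at t=k/3. Machine vertices: (56.201,210.527) → (65.362,178.063) → (57.304,107.566) → (58.025,55.130). Open path.

**Shape 4** — `<path>` line segment, stroke `#000000` → engrave (S178, F3490). Machine vertices: (103.453,211.325) → (47.785,68.157). Open path.

**Shape 5** — `<polyline>` open polyline, stroke `#000000` → engrave (S178, F3490). Machine vertices: (82.764,53.751) → (20.519,132.773) → (41.308,58.639) → (138.880,117.369) → (83.386,197.114). Open path.

**Shape 6** — `<polygon>` regular polygon, stroke `#000000` → engrave (S178, F3490). Machine vertices: (42.569,167.739) → (31.173,170.671) → (30.439,182.415) → (41.381,186.742) → (48.879,177.672) → (42.569,167.739). Closed: final G1 returns to the first vertex.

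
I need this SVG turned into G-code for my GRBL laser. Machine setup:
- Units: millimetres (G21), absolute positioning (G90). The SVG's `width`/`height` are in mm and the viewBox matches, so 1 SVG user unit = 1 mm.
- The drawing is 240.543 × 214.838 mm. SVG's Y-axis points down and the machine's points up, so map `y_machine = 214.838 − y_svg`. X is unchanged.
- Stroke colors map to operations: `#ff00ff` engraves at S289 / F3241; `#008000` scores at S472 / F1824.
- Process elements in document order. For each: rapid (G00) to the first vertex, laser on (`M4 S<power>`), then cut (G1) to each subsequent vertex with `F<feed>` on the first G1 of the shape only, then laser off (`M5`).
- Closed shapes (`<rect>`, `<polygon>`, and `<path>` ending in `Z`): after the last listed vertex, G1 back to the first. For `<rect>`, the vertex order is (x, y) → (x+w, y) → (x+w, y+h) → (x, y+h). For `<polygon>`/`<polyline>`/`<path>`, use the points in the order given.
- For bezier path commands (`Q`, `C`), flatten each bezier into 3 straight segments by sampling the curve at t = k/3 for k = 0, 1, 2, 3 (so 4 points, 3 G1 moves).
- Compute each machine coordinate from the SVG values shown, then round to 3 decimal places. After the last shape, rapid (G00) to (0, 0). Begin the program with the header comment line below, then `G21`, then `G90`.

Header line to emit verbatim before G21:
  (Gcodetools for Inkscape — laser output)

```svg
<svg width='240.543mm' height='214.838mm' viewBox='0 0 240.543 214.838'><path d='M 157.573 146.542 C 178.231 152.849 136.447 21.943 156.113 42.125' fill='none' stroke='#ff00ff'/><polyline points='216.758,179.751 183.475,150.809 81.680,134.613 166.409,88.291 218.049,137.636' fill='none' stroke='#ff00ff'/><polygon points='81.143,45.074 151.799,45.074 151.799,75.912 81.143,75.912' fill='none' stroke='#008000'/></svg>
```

(Gcodetools for Inkscape — laser output)
G21
G90
G00 X157.573 Y68.296
M4 S289
G1 X162.006 Y97.049 F3241
G1 X152.342 Y153.210
G1 X156.113 Y172.713
M5
G00 X216.758 Y35.087
M4 S289
G1 X183.475 Y64.029 F3241
G1 X81.680 Y80.225
G1 X166.409 Y126.547
G1 X218.049 Y77.202
M5
G00 X81.143 Y169.764
M4 S472
G1 X151.799 Y169.764 F1824
G1 X151.799 Y138.926
G1 X81.143 Y138.926
G1 X81.143 Y169.764
M5
G00 X0.000 Y0.000

1 u = 1 mm; y_m = 214.838 − y.

[1] `<path>` cubic bezier, #ff00ff→engrave S289 F3241: (157.573,68.296) → (162.006,97.049) → (152.342,153.210) → (156.113,172.713)

[2] `<polyline>` open polyline, #ff00ff→engrave S289 F3241: (216.758,35.087) → (183.475,64.029) → (81.680,80.225) → (166.409,126.547) → (218.049,77.202)

[3] `<polygon>` rectangle, #008000→score S472 F1824: (81.143,169.764) → (151.799,169.764) → (151.799,138.926) → (81.143,138.926) → (81.143,169.764) (closed)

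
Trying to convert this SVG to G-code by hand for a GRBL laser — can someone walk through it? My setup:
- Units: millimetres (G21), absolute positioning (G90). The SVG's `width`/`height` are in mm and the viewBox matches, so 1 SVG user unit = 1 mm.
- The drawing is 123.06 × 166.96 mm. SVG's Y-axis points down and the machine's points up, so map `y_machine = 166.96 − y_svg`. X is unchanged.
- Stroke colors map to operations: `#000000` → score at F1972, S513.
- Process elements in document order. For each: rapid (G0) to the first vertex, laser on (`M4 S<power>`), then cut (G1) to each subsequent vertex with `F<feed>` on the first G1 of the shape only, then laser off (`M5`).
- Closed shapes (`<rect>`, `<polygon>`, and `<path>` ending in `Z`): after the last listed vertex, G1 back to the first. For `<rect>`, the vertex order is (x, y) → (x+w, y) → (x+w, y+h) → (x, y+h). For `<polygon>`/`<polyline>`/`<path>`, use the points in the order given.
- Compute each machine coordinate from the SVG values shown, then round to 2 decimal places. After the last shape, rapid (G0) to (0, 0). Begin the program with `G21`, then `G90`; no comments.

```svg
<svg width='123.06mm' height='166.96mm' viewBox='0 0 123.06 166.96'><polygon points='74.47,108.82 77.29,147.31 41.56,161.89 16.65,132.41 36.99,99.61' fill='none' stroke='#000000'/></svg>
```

Since the viewBox matches the mm dimensions, user units are millimetres directly. The only transform is the Y-flip y_m = 166.96 − y_svg.

Shape 1 is a regular polygon drawn with `<polygon>`. Its stroke #000000 means score at S513, F1972. After flipping Y the toolpath is (74.47,58.14) → (77.29,19.65) → (41.56,5.07) → (16.65,34.55) → (36.99,67.35) → (74.47,58.14), returning to the start.

G21
G90
G0 X74.47 Y58.14
M4 S513
G1 X77.29 Y19.65 F1972
G1 X41.56 Y5.07
G1 X16.65 Y34.55
G1 X36.99 Y67.35
G1 X74.47 Y58.14
M5
G0 X0.00 Y0.00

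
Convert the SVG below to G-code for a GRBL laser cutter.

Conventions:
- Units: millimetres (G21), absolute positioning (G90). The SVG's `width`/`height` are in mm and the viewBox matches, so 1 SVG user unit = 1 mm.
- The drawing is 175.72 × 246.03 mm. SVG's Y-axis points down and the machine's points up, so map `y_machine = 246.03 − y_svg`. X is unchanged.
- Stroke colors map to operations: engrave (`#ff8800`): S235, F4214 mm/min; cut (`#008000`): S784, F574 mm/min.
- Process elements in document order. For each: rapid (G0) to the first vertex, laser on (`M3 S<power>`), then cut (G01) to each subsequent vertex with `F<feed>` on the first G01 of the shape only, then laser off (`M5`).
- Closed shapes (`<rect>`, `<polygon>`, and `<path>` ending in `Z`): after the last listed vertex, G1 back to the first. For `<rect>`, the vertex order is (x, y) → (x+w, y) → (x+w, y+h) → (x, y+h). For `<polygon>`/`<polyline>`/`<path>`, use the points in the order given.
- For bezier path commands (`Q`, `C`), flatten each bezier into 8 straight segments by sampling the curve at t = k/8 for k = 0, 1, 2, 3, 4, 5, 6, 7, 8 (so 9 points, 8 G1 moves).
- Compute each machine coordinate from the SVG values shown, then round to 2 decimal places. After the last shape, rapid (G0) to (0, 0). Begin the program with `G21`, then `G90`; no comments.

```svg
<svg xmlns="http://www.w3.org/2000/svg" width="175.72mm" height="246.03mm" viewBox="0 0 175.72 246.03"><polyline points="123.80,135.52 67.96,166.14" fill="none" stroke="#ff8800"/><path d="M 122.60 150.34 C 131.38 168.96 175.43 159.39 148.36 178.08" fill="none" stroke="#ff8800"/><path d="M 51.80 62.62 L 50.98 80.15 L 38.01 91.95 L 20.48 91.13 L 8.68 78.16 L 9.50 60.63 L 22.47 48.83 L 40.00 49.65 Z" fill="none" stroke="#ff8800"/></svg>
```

Since the viewBox matches the mm dimensions, user units are millimetres directly. The only transform is the Y-flip y_m = 246.03 − y_svg.

Shape 1 is a line segment drawn with `<polyline>`. Its stroke #ff8800 means engrave at S235, F4214. After flipping Y the toolpath is (123.80,110.51) → (67.96,79.89).

Shape 2 is a cubic bezier drawn with `<path>`. Its stroke #ff8800 means engrave at S235, F4214. After flipping Y the toolpath is (122.60,95.69) → (127.34,89.92) → (134.14,86.13) → (141.75,83.66) → (148.92,81.85) → (154.42,80.03) → (156.99,77.55) → (155.39,73.74) → (148.36,67.95).

Shape 3 is a regular polygon drawn with `<path>`. Its stroke #ff8800 means engrave at S235, F4214. After flipping Y the toolpath is (51.80,183.41) → (50.98,165.88) → (38.01,154.08) → (20.48,154.90) → (8.68,167.87) → (9.50,185.40) → (22.47,197.20) → (40.00,196.38) → (51.80,183.41), returning to the start.

G21
G90
G0 X123.80 Y110.51
M3 S235
G01 X67.96 Y79.89 F4214
M5
G0 X122.60 Y95.69
M3 S235
G01 X127.34 Y89.92 F4214
G01 X134.14 Y86.13
G01 X141.75 Y83.66
G01 X148.92 Y81.85
G01 X154.42 Y80.03
G01 X156.99 Y77.55
G01 X155.39 Y73.74
G01 X148.36 Y67.95
M5
G0 X51.80 Y183.41
M3 S235
G01 X50.98 Y165.88 F4214
G01 X38.01 Y154.08
G01 X20.48 Y154.90
G01 X8.68 Y167.87
G01 X9.50 Y185.40
G01 X22.47 Y197.20
G01 X40.00 Y196.38
G01 X51.80 Y183.41
M5
G0 X0.00 Y0.00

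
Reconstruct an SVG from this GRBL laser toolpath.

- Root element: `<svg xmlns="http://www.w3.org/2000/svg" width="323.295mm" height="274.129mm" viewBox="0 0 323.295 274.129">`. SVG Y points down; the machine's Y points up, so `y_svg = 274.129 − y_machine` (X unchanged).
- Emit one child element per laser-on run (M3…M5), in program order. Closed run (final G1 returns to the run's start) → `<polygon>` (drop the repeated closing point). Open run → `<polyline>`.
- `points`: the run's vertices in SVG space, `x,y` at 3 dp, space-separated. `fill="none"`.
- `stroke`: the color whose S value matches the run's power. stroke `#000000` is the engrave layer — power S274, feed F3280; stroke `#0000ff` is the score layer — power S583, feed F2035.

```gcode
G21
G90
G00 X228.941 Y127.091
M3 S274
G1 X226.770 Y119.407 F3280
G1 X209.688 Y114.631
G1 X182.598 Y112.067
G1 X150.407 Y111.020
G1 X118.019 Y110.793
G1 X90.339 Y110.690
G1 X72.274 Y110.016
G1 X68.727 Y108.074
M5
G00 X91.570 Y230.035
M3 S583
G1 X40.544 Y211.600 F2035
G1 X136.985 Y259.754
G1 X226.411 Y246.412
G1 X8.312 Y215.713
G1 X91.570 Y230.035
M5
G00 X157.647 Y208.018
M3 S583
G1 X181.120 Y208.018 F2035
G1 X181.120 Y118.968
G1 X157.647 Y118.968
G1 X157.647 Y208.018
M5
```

<svg xmlns="http://www.w3.org/2000/svg" width="323.295mm" height="274.129mm" viewBox="0 0 323.295 274.129">
  <polyline points="228.941,147.038 226.770,154.722 209.688,159.498 182.598,162.062 150.407,163.109 118.019,163.336 90.339,163.439 72.274,164.113 68.727,166.055" fill="none" stroke="#000000"/>
  <polygon points="91.570,44.094 40.544,62.529 136.985,14.375 226.411,27.717 8.312,58.416" fill="none" stroke="#0000ff"/>
  <polygon points="157.647,66.111 181.120,66.111 181.120,155.161 157.647,155.161" fill="none" stroke="#0000ff"/>
</svg>

Each laser-on run becomes one SVG element. Flip Y back into SVG space with y_svg = 274.129 − y_machine.

Run 1: the run's S274 means `#000000` (engrave). The run is open, so emit a `<polyline>` with points (Y-flipped): 228.941,147.038 226.770,154.722 209.688,159.498 182.598,162.062 150.407,163.109 118.019,163.336 90.339,163.439 72.274,164.113 68.727,166.055.

Run 2: power S583 maps to stroke `#0000ff` (score). The run returns to its start, so emit a `<polygon>` with points (Y-flipped): 91.570,44.094 40.544,62.529 136.985,14.375 226.411,27.717 8.312,58.416.

Run 3: the run's S583 means `#0000ff` (score). The run returns to its start, so emit a `<polygon>` with points (Y-flipped): 157.647,66.111 181.120,66.111 181.120,155.161 157.647,155.161.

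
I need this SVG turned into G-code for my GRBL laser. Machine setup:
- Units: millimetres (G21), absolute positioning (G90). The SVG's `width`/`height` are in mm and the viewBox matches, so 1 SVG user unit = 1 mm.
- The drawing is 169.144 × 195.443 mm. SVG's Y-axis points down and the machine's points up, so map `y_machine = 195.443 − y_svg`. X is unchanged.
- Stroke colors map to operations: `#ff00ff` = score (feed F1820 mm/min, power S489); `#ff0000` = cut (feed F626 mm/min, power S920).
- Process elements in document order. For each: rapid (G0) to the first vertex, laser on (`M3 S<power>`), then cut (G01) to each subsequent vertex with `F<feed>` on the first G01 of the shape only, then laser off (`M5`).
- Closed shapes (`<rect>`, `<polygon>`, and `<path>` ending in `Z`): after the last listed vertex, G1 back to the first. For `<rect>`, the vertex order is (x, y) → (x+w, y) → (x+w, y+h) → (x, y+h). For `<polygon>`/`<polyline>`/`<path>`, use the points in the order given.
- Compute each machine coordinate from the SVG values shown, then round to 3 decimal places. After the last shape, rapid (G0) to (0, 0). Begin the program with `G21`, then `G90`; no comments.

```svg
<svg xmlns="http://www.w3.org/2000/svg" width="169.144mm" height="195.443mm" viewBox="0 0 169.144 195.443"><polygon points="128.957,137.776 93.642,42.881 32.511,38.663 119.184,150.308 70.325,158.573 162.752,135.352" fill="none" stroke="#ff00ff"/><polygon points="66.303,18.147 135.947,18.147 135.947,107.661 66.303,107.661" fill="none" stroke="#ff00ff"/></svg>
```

viewBox `0 0 169.144 195.443` with mm width/height → 1 unit = 1 mm. Flip: y_m = 195.443 − y_svg.

**Shape 1** — `<polygon>` closed polygon, stroke `#ff00ff` → score (S489, F1820). Machine vertices: (128.957,57.667) → (93.642,152.562) → (32.511,156.780) → (119.184,45.135) → (70.325,36.870) → (162.752,60.091) → (128.957,57.667). Closed: final G1 returns to the first vertex.

**Shape 2** — `<polygon>` rectangle, stroke `#ff00ff` → score (S489, F1820). Machine vertices: (66.303,177.296) → (135.947,177.296) → (135.947,87.782) → (66.303,87.782) → (66.303,177.296). Closed: final G1 returns to the first vertex.

G21
G90
G0 X128.957 Y57.667
M3 S489
G01 X93.642 Y152.562 F1820
G01 X32.511 Y156.780
G01 X119.184 Y45.135
G01 X70.325 Y36.870
G01 X162.752 Y60.091
G01 X128.957 Y57.667
M5
G0 X66.303 Y177.296
M3 S489
G01 X135.947 Y177.296 F1820
G01 X135.947 Y87.782
G01 X66.303 Y87.782
G01 X66.303 Y177.296
M5
G0 X0.000 Y0.000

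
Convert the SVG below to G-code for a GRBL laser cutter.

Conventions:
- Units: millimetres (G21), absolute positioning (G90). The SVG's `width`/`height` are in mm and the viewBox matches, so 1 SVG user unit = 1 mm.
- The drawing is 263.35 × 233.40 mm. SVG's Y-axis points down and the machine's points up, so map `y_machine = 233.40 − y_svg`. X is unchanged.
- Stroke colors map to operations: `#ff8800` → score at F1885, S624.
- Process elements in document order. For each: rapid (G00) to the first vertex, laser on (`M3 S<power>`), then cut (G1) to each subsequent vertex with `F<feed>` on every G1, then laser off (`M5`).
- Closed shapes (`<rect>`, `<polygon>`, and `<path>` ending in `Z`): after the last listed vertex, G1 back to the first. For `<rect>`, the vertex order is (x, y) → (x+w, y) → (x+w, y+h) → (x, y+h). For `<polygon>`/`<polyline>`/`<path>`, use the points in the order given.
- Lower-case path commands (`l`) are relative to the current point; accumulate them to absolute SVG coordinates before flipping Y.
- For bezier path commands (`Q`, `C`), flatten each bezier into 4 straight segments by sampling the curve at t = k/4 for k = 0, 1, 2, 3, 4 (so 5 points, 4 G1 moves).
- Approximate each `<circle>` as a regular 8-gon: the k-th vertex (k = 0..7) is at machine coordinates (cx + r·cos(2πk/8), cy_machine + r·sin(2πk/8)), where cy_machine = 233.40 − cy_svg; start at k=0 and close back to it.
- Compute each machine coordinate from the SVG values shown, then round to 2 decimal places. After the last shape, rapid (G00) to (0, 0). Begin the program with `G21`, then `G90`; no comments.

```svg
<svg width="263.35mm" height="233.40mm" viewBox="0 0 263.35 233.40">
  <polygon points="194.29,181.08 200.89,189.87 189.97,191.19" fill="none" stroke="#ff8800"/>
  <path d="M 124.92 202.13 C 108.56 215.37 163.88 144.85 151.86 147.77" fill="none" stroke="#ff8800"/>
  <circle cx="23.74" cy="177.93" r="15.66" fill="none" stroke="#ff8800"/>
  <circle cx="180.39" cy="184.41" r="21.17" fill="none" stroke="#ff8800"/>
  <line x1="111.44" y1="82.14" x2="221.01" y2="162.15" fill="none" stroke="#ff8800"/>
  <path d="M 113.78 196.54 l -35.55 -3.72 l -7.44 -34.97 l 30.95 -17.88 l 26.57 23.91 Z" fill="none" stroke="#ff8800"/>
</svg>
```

1 u = 1 mm; y_m = 233.40 − y.

[1] `<polygon>` regular polygon, #ff8800→score S624 F1885: (194.29,52.32) → (200.89,43.53) → (189.97,42.21) → (194.29,52.32) (closed)

[2] `<path>` cubic bezier, #ff8800→score S624 F1885: (124.92,31.27) → (123.92,34.59) → (136.76,54.58) → (150.42,76.51) → (151.86,85.63)

[3] `<circle>` circle, #ff8800→score S624 F1885: (39.40,55.47) → (34.81,66.54) → (23.74,71.13) → (12.67,66.54) → (8.08,55.47) → (12.67,44.40) → (23.74,39.81) → (34.81,44.40) → (39.40,55.47) (closed)

[4] `<circle>` circle, #ff8800→score S624 F1885: (201.56,48.99) → (195.36,63.96) → (180.39,70.16) → (165.42,63.96) → (159.22,48.99) → (165.42,34.02) → (180.39,27.82) → (195.36,34.02) → (201.56,48.99) (closed)

[5] `<line>` line segment, #ff8800→score S624 F1885: (111.44,151.26) → (221.01,71.25)

[6] `<path>` regular polygon, #ff8800→score S624 F1885: (113.78,36.86) → (78.23,40.58) → (70.79,75.55) → (101.74,93.43) → (128.31,69.52) → (113.78,36.86) (closed)

G21
G90
G00 X194.29 Y52.32
M3 S624
G1 X200.89 Y43.53 F1885
G1 X189.97 Y42.21 F1885
G1 X194.29 Y52.32 F1885
M5
G00 X124.92 Y31.27
M3 S624
G1 X123.92 Y34.59 F1885
G1 X136.76 Y54.58 F1885
G1 X150.42 Y76.51 F1885
G1 X151.86 Y85.63 F1885
M5
G00 X39.40 Y55.47
M3 S624
G1 X34.81 Y66.54 F1885
G1 X23.74 Y71.13 F1885
G1 X12.67 Y66.54 F1885
G1 X8.08 Y55.47 F1885
G1 X12.67 Y44.40 F1885
G1 X23.74 Y39.81 F1885
G1 X34.81 Y44.40 F1885
G1 X39.40 Y55.47 F1885
M5
G00 X201.56 Y48.99
M3 S624
G1 X195.36 Y63.96 F1885
G1 X180.39 Y70.16 F1885
G1 X165.42 Y63.96 F1885
G1 X159.22 Y48.99 F1885
G1 X165.42 Y34.02 F1885
G1 X180.39 Y27.82 F1885
G1 X195.36 Y34.02 F1885
G1 X201.56 Y48.99 F1885
M5
G00 X111.44 Y151.26
M3 S624
G1 X221.01 Y71.25 F1885
M5
G00 X113.78 Y36.86
M3 S624
G1 X78.23 Y40.58 F1885
G1 X70.79 Y75.55 F1885
G1 X101.74 Y93.43 F1885
G1 X128.31 Y69.52 F1885
G1 X113.78 Y36.86 F1885
M5
G00 X0.00 Y0.00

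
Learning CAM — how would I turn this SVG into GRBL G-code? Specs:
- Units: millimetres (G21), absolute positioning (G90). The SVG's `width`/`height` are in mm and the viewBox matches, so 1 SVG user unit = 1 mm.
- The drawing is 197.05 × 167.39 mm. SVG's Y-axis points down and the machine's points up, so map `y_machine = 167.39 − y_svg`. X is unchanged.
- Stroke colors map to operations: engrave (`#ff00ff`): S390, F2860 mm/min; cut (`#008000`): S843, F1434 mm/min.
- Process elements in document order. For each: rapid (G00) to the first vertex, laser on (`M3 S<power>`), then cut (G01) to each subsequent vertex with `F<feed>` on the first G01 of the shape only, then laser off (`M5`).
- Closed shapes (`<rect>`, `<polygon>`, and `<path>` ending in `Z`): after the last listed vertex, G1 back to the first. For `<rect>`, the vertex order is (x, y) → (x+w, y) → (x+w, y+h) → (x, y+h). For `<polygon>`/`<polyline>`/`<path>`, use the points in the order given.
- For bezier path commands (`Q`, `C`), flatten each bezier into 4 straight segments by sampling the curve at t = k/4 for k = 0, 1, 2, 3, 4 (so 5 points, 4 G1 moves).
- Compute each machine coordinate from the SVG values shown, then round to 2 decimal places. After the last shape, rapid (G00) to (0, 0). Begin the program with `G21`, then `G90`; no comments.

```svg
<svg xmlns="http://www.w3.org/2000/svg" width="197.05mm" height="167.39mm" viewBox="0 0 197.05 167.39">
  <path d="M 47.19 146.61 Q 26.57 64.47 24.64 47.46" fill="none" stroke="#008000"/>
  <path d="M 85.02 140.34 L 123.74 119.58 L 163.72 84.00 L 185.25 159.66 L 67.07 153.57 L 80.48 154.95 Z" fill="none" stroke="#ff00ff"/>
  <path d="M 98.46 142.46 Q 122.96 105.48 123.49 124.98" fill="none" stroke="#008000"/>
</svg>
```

1 u = 1 mm; y_m = 167.39 − y.

[1] `<path>` quadratic bezier, #008000→cut S843 F1434: (47.19,20.78) → (38.05,57.78) → (31.24,86.64) → (26.77,107.35) → (24.64,119.93)

[2] `<path>` closed polygon, #ff00ff→engrave S390 F2860: (85.02,27.05) → (123.74,47.81) → (163.72,83.39) → (185.25,7.73) → (67.07,13.82) → (80.48,12.44) → (85.02,27.05) (closed)

[3] `<path>` quadratic bezier, #008000→cut S843 F1434: (98.46,24.93) → (109.21,39.89) → (116.97,47.79) → (121.73,48.63) → (123.49,42.41)

G21
G90
G00 X47.19 Y20.78
M3 S843
G01 X38.05 Y57.78 F1434
G01 X31.24 Y86.64
G01 X26.77 Y107.35
G01 X24.64 Y119.93
M5
G00 X85.02 Y27.05
M3 S390
G01 X123.74 Y47.81 F2860
G01 X163.72 Y83.39
G01 X185.25 Y7.73
G01 X67.07 Y13.82
G01 X80.48 Y12.44
G01 X85.02 Y27.05
M5
G00 X98.46 Y24.93
M3 S843
G01 X109.21 Y39.89 F1434
G01 X116.97 Y47.79
G01 X121.73 Y48.63
G01 X123.49 Y42.41
M5
G00 X0.00 Y0.00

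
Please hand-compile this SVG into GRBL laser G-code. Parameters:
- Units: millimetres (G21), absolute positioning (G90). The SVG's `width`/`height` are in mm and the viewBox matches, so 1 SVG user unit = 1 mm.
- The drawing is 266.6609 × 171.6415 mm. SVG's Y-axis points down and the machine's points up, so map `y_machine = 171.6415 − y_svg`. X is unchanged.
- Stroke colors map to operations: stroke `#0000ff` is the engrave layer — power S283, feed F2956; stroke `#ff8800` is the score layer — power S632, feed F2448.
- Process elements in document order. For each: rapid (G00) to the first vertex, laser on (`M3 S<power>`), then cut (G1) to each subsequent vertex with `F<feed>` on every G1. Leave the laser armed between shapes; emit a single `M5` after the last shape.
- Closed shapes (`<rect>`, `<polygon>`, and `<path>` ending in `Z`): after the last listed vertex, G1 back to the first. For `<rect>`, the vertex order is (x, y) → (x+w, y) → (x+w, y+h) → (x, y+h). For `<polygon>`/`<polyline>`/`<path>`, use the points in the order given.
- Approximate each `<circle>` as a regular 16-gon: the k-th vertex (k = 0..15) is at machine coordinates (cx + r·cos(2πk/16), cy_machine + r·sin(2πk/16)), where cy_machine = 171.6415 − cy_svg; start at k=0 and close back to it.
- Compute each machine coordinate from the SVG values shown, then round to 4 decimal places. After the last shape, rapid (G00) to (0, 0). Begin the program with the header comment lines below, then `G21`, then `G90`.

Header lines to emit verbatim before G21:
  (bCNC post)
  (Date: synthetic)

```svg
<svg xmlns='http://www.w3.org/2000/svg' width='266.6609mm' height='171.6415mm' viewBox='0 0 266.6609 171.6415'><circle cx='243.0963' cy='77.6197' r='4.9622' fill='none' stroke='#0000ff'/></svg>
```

(bCNC post)
(Date: synthetic)
G21
G90
G00 X248.0585 Y94.0218
M3 S283
G1 X247.6808 Y95.9208 F2956
G1 X246.6051 Y97.5306 F2956
G1 X244.9953 Y98.6063 F2956
G1 X243.0963 Y98.9840 F2956
G1 X241.1973 Y98.6063 F2956
G1 X239.5875 Y97.5306 F2956
G1 X238.5118 Y95.9208 F2956
G1 X238.1341 Y94.0218 F2956
G1 X238.5118 Y92.1228 F2956
G1 X239.5875 Y90.5130 F2956
G1 X241.1973 Y89.4373 F2956
G1 X243.0963 Y89.0596 F2956
G1 X244.9953 Y89.4373 F2956
G1 X246.6051 Y90.5130 F2956
G1 X247.6808 Y92.1228 F2956
G1 X248.0585 Y94.0218 F2956
M5
G00 X0.0000 Y0.0000

Since the viewBox matches the mm dimensions, user units are millimetres directly. The only transform is the Y-flip y_m = 171.6415 − y_svg.

Shape 1 is a circle drawn with `<circle>`. Its stroke #0000ff means engrave at S283, F2956. After flipping Y the toolpath is (248.0585,94.0218) → (247.6808,95.9208) → (246.6051,97.5306) → (244.9953,98.6063) → (243.0963,98.9840) → (241.1973,98.6063) → (239.5875,97.5306) → (238.5118,95.9208) → (238.1341,94.0218) → (238.5118,92.1228) → (239.5875,90.5130) → (241.1973,89.4373) → (243.0963,89.0596) → (244.9953,89.4373) → (246.6051,90.5130) → (247.6808,92.1228) → (248.0585,94.0218), returning to the start.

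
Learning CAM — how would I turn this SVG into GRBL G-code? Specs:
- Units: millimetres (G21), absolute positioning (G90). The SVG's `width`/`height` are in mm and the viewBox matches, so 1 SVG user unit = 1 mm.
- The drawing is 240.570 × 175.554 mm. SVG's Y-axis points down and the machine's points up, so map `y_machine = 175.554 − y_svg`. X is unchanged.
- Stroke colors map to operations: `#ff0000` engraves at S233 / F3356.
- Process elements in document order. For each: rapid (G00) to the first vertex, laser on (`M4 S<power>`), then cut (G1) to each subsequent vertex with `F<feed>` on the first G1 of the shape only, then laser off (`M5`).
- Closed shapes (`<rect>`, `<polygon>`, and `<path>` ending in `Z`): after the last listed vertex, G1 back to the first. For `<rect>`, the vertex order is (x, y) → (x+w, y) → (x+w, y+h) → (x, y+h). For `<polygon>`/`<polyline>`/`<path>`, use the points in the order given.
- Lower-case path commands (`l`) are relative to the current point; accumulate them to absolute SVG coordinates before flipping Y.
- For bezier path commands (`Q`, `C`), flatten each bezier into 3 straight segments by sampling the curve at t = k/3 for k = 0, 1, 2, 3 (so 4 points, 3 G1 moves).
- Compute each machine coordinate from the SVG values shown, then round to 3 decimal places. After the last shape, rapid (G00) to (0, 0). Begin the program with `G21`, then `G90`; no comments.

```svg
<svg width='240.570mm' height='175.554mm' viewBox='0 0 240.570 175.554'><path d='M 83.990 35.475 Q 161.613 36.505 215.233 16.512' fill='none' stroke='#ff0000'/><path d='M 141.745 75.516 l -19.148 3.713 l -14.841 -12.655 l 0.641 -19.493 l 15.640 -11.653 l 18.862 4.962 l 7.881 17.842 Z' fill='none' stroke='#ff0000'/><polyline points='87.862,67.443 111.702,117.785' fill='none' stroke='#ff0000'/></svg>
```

G21
G90
G00 X83.990 Y140.079
M4 S233
G1 X133.072 Y141.728 F3356
G1 X176.819 Y148.049
G1 X215.233 Y159.042
M5
G00 X141.745 Y100.038
M4 S233
G1 X122.597 Y96.325 F3356
G1 X107.756 Y108.980
G1 X108.397 Y128.473
G1 X124.037 Y140.126
G1 X142.899 Y135.164
G1 X150.780 Y117.322
G1 X141.745 Y100.038
M5
G00 X87.862 Y108.111
M4 S233
G1 X111.702 Y57.769 F3356
M5
G00 X0.000 Y0.000

Since the viewBox matches the mm dimensions, user units are millimetres directly. The only transform is the Y-flip y_m = 175.554 − y_svg.

Shape 1 is a quadratic bezier drawn with `<path>`. Its stroke #ff0000 means engrave at S233, F3356. After flipping Y the toolpath is (83.990,140.079) → (133.072,141.728) → (176.819,148.049) → (215.233,159.042).

Shape 2 is a regular polygon drawn with `<path>`. Its stroke #ff0000 means engrave at S233, F3356. After flipping Y the toolpath is (141.745,100.038) → (122.597,96.325) → (107.756,108.980) → (108.397,128.473) → (124.037,140.126) → (142.899,135.164) → (150.780,117.322) → (141.745,100.038), returning to the start.

Shape 3 is a line segment drawn with `<polyline>`. Its stroke #ff0000 means engrave at S233, F3356. After flipping Y the toolpath is (87.862,108.111) → (111.702,57.769).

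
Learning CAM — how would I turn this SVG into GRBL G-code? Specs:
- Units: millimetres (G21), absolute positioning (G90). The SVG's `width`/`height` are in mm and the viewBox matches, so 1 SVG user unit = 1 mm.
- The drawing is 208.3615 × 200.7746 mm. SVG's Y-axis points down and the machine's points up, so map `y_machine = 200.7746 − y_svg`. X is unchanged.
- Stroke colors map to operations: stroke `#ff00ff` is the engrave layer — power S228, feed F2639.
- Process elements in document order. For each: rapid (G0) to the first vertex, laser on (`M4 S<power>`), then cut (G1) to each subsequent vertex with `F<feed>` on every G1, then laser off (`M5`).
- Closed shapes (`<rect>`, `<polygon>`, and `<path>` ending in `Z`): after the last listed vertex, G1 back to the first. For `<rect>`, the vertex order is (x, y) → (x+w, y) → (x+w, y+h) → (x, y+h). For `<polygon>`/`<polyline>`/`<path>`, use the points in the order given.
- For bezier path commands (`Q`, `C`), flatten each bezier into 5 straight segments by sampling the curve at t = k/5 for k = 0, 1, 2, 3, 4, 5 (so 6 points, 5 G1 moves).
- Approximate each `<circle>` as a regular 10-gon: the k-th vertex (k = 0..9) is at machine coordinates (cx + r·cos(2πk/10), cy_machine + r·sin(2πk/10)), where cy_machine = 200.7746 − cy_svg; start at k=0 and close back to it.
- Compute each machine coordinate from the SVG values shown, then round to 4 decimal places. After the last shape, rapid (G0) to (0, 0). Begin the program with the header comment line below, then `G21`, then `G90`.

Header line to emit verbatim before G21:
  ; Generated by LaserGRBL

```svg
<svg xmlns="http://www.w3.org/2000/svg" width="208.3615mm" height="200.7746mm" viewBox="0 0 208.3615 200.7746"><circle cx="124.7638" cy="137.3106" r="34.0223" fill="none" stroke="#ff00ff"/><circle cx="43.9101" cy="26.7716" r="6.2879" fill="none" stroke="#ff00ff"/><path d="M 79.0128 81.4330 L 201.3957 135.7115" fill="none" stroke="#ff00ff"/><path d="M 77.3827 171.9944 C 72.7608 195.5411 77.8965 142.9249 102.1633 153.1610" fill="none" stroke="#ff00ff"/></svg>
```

viewBox `0 0 208.3615 200.7746` with mm width/height → 1 unit = 1 mm. Flip: y_m = 200.7746 − y_svg.

**Shape 1** — `<circle>` circle, stroke `#ff00ff` → engrave (S228, F2639). Machine vertices: (158.7861,63.4640) → (152.2884,83.4618) → (135.2773,95.8211) → (114.2503,95.8211) → (97.2392,83.4618) → (90.7415,63.4640) → (97.2392,43.4662) → (114.2503,31.1069) → (135.2773,31.1069) → (152.2884,43.4662) → (158.7861,63.4640). Closed: final G1 returns to the first vertex.

**Shape 2** — `<circle>` circle, stroke `#ff00ff` → engrave (S228, F2639). Machine vertices: (50.1980,174.0030) → (48.9971,177.6989) → (45.8532,179.9831) → (41.9670,179.9831) → (38.8231,177.6989) → (37.6222,174.0030) → (38.8231,170.3071) → (41.9670,168.0229) → (45.8532,168.0229) → (48.9971,170.3071) → (50.1980,174.0030). Closed: final G1 returns to the first vertex.

**Shape 3** — `<path>` line segment, stroke `#ff00ff` → engrave (S228, F2639). Machine vertices: (79.0128,119.3416) → (201.3957,65.0631). Open path.

**Shape 4** — `<path>` cubic bezier, stroke `#ff00ff` → engrave (S228, F2639). Control points (SVG): P0=(77.3827,171.9944), P1=(72.7608,195.5411), P2=(77.8965,142.9249), P3=(102.1633,153.1610); sampled at t=k/5. Machine vertices: (77.3827,28.7802) → (75.8555,22.6796) → (77.1200,28.1854) → (81.6262,38.6248) → (89.8240,47.3251) → (102.1633,47.6136). Open path.

; Generated by LaserGRBL
G21
G90
G0 X158.7861 Y63.4640
M4 S228
G1 X152.2884 Y83.4618 F2639
G1 X135.2773 Y95.8211 F2639
G1 X114.2503 Y95.8211 F2639
G1 X97.2392 Y83.4618 F2639
G1 X90.7415 Y63.4640 F2639
G1 X97.2392 Y43.4662 F2639
G1 X114.2503 Y31.1069 F2639
G1 X135.2773 Y31.1069 F2639
G1 X152.2884 Y43.4662 F2639
G1 X158.7861 Y63.4640 F2639
M5
G0 X50.1980 Y174.0030
M4 S228
G1 X48.9971 Y177.6989 F2639
G1 X45.8532 Y179.9831 F2639
G1 X41.9670 Y179.9831 F2639
G1 X38.8231 Y177.6989 F2639
G1 X37.6222 Y174.0030 F2639
G1 X38.8231 Y170.3071 F2639
G1 X41.9670 Y168.0229 F2639
G1 X45.8532 Y168.0229 F2639
G1 X48.9971 Y170.3071 F2639
G1 X50.1980 Y174.0030 F2639
M5
G0 X79.0128 Y119.3416
M4 S228
G1 X201.3957 Y65.0631 F2639
M5
G0 X77.3827 Y28.7802
M4 S228
G1 X75.8555 Y22.6796 F2639
G1 X77.1200 Y28.1854 F2639
G1 X81.6262 Y38.6248 F2639
G1 X89.8240 Y47.3251 F2639
G1 X102.1633 Y47.6136 F2639
M5
G0 X0.0000 Y0.0000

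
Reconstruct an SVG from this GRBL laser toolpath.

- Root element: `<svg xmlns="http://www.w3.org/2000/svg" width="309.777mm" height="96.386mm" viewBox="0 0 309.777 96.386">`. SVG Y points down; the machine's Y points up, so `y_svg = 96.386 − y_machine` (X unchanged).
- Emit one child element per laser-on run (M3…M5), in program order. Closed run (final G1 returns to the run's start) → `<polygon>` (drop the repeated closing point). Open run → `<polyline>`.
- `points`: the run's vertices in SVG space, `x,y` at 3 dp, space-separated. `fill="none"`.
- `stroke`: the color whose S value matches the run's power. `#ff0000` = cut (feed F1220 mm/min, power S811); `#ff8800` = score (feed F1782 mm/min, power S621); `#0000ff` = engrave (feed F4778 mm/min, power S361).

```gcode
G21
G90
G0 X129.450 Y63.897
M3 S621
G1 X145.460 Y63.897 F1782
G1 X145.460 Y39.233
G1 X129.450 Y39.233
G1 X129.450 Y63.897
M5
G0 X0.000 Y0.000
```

Machine Y-up, SVG Y-down with viewBox height 96.386, so y_svg = 96.386 − y_machine; X carries over. Every run uses S621, so all elements get stroke `#ff8800` (score).

Run 1: The run returns to its start, so emit a `<polygon>` with points (Y-flipped): 129.450,32.489 145.460,32.489 145.460,57.153 129.450,57.153.

<svg xmlns="http://www.w3.org/2000/svg" width="309.777mm" height="96.386mm" viewBox="0 0 309.777 96.386">
  <polygon points="129.450,32.489 145.460,32.489 145.460,57.153 129.450,57.153" fill="none" stroke="#ff8800"/>
</svg>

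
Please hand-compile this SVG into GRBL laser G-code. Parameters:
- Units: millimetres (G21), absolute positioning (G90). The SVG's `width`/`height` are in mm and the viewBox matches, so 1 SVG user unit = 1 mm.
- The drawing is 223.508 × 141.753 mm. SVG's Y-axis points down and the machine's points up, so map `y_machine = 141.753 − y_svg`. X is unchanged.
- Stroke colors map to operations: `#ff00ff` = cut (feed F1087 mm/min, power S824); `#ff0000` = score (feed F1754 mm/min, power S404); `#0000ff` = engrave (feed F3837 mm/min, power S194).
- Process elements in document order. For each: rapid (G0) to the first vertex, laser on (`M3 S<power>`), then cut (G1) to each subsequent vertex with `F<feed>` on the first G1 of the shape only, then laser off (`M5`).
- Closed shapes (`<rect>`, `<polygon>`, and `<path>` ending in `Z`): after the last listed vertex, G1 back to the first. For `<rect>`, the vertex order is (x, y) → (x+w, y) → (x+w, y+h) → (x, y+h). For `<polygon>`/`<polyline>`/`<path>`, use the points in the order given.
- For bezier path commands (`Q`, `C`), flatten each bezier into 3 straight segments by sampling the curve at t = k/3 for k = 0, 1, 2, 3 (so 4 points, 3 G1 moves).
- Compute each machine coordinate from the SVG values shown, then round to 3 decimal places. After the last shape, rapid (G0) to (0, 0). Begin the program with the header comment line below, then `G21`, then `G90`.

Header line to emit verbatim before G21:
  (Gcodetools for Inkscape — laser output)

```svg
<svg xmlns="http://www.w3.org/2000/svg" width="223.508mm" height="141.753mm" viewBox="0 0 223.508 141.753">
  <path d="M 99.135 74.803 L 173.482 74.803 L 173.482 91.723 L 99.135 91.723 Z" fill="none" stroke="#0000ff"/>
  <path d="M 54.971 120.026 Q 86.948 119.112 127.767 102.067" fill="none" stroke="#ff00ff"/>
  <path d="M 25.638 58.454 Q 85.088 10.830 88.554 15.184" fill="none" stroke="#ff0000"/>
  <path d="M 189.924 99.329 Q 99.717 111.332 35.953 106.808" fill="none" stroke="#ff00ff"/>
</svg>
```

(Gcodetools for Inkscape — laser output)
G21
G90
G0 X99.135 Y66.950
M3 S194
G1 X173.482 Y66.950 F3837
G1 X173.482 Y50.030
G1 X99.135 Y50.030
G1 X99.135 Y66.950
M5
G0 X54.971 Y21.727
M3 S824
G1 X77.271 Y24.129 F1087
G1 X101.537 Y30.115
G1 X127.767 Y39.686
M5
G0 X25.638 Y83.299
M3 S404
G1 X59.051 Y109.273 F1754
G1 X80.023 Y123.696
G1 X88.554 Y126.569
M5
G0 X189.924 Y42.424
M3 S824
G1 X132.724 Y36.258 F1087
G1 X81.400 Y33.765
G1 X35.953 Y34.945
M5
G0 X0.000 Y0.000

1 u = 1 mm; y_m = 141.753 − y.

[1] `<path>` rectangle, #0000ff→engrave S194 F3837: (99.135,66.950) → (173.482,66.950) → (173.482,50.030) → (99.135,50.030) → (99.135,66.950) (closed)

[2] `<path>` quadratic bezier, #ff00ff→cut S824 F1087: (54.971,21.727) → (77.271,24.129) → (101.537,30.115) → (127.767,39.686)

[3] `<path>` quadratic bezier, #ff0000→score S404 F1754: (25.638,83.299) → (59.051,109.273) → (80.023,123.696) → (88.554,126.569)

[4] `<path>` quadratic bezier, #ff00ff→cut S824 F1087: (189.924,42.424) → (132.724,36.258) → (81.400,33.765) → (35.953,34.945)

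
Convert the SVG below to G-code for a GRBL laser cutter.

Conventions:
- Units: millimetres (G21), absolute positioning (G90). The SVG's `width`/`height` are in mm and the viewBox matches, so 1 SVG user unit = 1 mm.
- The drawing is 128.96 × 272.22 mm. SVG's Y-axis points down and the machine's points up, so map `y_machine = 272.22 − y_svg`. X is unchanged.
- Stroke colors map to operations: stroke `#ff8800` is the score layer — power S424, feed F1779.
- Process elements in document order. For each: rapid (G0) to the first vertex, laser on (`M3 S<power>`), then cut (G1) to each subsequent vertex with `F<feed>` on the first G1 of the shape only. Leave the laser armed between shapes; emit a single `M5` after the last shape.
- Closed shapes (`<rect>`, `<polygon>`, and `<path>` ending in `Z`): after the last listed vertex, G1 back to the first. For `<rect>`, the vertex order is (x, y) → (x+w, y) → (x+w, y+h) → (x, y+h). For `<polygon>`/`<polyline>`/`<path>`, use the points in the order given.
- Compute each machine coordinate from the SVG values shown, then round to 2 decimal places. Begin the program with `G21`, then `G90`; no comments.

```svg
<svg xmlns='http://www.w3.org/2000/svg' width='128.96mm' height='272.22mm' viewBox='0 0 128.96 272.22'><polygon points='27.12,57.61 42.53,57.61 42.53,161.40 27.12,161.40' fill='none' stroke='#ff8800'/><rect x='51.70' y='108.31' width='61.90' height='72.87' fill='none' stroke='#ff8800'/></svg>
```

G21
G90
G0 X27.12 Y214.61
M3 S424
G1 X42.53 Y214.61 F1779
G1 X42.53 Y110.82
G1 X27.12 Y110.82
G1 X27.12 Y214.61
G0 X51.70 Y163.91
M3 S424
G1 X113.60 Y163.91 F1779
G1 X113.60 Y91.04
G1 X51.70 Y91.04
G1 X51.70 Y163.91
M5

1 u = 1 mm; y_m = 272.22 − y.

[1] `<polygon>` rectangle, #ff8800→score S424 F1779: (27.12,214.61) → (42.53,214.61) → (42.53,110.82) → (27.12,110.82) → (27.12,214.61) (closed)

[2] `<rect>` rectangle, #ff8800→score S424 F1779: (51.70,163.91) → (113.60,163.91) → (113.60,91.04) → (51.70,91.04) → (51.70,163.91) (closed)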